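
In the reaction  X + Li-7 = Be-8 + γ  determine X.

proton

Conserve mass number: A + 7 = 8 + 0, so A = 1.
Conserve atomic number: Z + 3 = 4 + 0, so Z = 1.
A = 1 and Z = 1 is H-1 — a proton.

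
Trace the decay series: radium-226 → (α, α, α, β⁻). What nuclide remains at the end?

Bi-214

Start: (A, Z) = (226, 88).
After α: (222, 86).
After α: (218, 84).
After α: (214, 82).
After β⁻: (214, 83).
Z = 83 is bismuth.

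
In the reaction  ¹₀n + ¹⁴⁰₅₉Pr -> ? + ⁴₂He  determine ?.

Conserve mass number: 1 + 140 = A + 4, so A = 137.
Conserve atomic number: 0 + 59 = Z + 2, so Z = 57.
Z = 57 is lanthanum, so the species is ¹³⁷₅₇La.

La-137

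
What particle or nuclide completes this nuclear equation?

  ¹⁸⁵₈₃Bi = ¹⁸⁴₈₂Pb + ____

proton

Conserve mass number: 185 = 184 + A, so A = 1.
Conserve atomic number: 83 = 82 + Z, so Z = 1.
A = 1 and Z = 1 is ¹₁H — a proton.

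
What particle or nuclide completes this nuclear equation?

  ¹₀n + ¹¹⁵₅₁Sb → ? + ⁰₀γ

Conserve mass number: 1 + 115 = A + 0, so A = 116.
Conserve atomic number: 0 + 51 = Z + 0, so Z = 51.
Z = 51 is antimony, so the species is ¹¹⁶₅₁Sb.

Sb-116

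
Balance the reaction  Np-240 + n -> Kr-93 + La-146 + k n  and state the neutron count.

Conserve mass number: 241 = 93 + 146 + k, so k = 241 − 239 = 2.
Check atomic number: 93 = 36 + 57 + 0 = 93. ✓

2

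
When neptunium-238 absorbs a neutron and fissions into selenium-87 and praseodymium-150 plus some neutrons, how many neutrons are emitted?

2

Conserve mass number: 239 = 87 + 150 + k, so k = 239 − 237 = 2.
Check atomic number: 93 = 34 + 59 + 0 = 93. ✓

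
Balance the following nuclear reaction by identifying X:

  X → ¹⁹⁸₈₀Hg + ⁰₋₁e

Conserve mass number: A = 198 + 0, so A = 198.
Conserve atomic number: Z = 80 − 1, so Z = 79.
Z = 79 is gold, so the species is ¹⁹⁸₇₉Au.

Au-198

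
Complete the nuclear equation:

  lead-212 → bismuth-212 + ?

Conserve mass number: 212 = 212 + A, so A = 0.
Conserve atomic number: 82 = 83 + Z, so Z = -1.
A = 0 and Z = -1 is e⁻ — a beta-minus particle.

beta-minus particle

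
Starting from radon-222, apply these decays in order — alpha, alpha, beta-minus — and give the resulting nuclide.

Bi-214

Start: (A, Z) = (222, 86).
After α: (218, 84).
After α: (214, 82).
After β⁻: (214, 83).
Z = 83 is bismuth.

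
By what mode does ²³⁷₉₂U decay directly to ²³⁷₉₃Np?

ΔA = 237 − 237 = 0; ΔZ = 93 − 92 = +1.
A is unchanged and Z rises by 1 — a neutron has become a proton (β⁻ decay).

beta-minus decay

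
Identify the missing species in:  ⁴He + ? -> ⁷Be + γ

He-3

Conserve mass number: 4 + A = 7 + 0, so A = 3.
Conserve atomic number: 2 + Z = 4 + 0, so Z = 2.
Z = 2 is helium, so the species is ³He.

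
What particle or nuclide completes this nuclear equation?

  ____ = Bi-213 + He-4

Conserve mass number: A = 213 + 4, so A = 217.
Conserve atomic number: Z = 83 + 2, so Z = 85.
Z = 85 is astatine, so the species is At-217.

At-217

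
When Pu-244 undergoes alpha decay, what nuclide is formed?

Alpha decay: mass number changes by -4, atomic number by -2.
A: 244 − 4 = 240; Z: 94 − 2 = 92.
Z = 92 is uranium, so the daughter is U-240.

U-240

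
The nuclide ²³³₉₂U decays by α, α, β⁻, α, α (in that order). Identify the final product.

Start: (A, Z) = (233, 92).
After α: (229, 90).
After α: (225, 88).
After β⁻: (225, 89).
After α: (221, 87).
After α: (217, 85).
Z = 85 is astatine.

At-217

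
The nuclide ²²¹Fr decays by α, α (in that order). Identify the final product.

Start: (A, Z) = (221, 87).
After α: (217, 85).
After α: (213, 83).
Z = 83 is bismuth.

Bi-213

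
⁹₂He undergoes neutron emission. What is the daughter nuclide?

Neutron emission: mass number changes by -1, atomic number by +0.
A: 9 − 1 = 8; Z: 2 = 2.
Z = 2 is helium, so the daughter is ⁸₂He.

He-8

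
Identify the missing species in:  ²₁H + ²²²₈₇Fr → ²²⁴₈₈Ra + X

gamma ray

Conserve mass number: 2 + 222 = 224 + A, so A = 0.
Conserve atomic number: 1 + 87 = 88 + Z, so Z = 0.
A = 0 and Z = 0 is ⁰₀γ — a gamma ray.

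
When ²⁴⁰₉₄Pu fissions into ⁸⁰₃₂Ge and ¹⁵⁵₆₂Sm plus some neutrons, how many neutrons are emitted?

5

Conserve mass number: 240 = 80 + 155 + k, so k = 240 − 235 = 5.
Check atomic number: 94 = 32 + 62 + 0 = 94. ✓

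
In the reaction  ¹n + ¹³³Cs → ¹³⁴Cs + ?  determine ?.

gamma ray

Conserve mass number: 1 + 133 = 134 + A, so A = 0.
Conserve atomic number: 0 + 55 = 55 + Z, so Z = 0.
A = 0 and Z = 0 is γ — a gamma ray.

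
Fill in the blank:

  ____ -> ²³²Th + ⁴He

U-236

Conserve mass number: A = 232 + 4, so A = 236.
Conserve atomic number: Z = 90 + 2, so Z = 92.
Z = 92 is uranium, so the species is ²³⁶U.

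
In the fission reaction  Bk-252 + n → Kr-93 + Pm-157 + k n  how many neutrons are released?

Conserve mass number: 253 = 93 + 157 + k, so k = 253 − 250 = 3.
Check atomic number: 97 = 36 + 61 + 0 = 97. ✓

3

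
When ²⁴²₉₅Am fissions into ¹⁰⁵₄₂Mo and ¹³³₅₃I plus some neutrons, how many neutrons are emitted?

4

Conserve mass number: 242 = 105 + 133 + k, so k = 242 − 238 = 4.
Check atomic number: 95 = 42 + 53 + 0 = 95. ✓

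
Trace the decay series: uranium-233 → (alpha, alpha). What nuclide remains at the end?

Start: (A, Z) = (233, 92).
After α: (229, 90).
After α: (225, 88).
Z = 88 is radium.

Ra-225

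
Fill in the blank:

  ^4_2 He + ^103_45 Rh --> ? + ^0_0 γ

Ag-107

Conserve mass number: 4 + 103 = A + 0, so A = 107.
Conserve atomic number: 2 + 45 = Z + 0, so Z = 47.
Z = 47 is silver, so the species is ^107_47 Ag.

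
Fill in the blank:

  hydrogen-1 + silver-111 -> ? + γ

Cd-112

Conserve mass number: 1 + 111 = A + 0, so A = 112.
Conserve atomic number: 1 + 47 = Z + 0, so Z = 48.
Z = 48 is cadmium, so the species is cadmium-112.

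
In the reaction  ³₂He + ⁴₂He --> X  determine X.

Conserve mass number: 3 + 4 = A, so A = 7.
Conserve atomic number: 2 + 2 = Z, so Z = 4.
Z = 4 is beryllium, so the species is ⁷₄Be.

Be-7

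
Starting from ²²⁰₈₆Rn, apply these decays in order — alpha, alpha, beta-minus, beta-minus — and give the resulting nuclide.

Start: (A, Z) = (220, 86).
After α: (216, 84).
After α: (212, 82).
After β⁻: (212, 83).
After β⁻: (212, 84).
Z = 84 is polonium.

Po-212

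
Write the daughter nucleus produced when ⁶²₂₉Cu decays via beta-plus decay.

Beta-plus decay: mass number changes by +0, atomic number by -1.
A: 62 = 62; Z: 29 − 1 = 28.
Z = 28 is nickel, so the daughter is ⁶²₂₈Ni.

Ni-62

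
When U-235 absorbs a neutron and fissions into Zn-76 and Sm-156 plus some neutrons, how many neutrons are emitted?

4

Conserve mass number: 236 = 76 + 156 + k, so k = 236 − 232 = 4.
Check atomic number: 92 = 30 + 62 + 0 = 92. ✓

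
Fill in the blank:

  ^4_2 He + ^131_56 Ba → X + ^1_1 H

La-134

Conserve mass number: 4 + 131 = A + 1, so A = 134.
Conserve atomic number: 2 + 56 = Z + 1, so Z = 57.
Z = 57 is lanthanum, so the species is ^134_57 La.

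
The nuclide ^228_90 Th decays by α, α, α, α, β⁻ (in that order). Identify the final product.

Start: (A, Z) = (228, 90).
After α: (224, 88).
After α: (220, 86).
After α: (216, 84).
After α: (212, 82).
After β⁻: (212, 83).
Z = 83 is bismuth.

Bi-212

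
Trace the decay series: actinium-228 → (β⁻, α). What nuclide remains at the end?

Ra-224

Start: (A, Z) = (228, 89).
After β⁻: (228, 90).
After α: (224, 88).
Z = 88 is radium.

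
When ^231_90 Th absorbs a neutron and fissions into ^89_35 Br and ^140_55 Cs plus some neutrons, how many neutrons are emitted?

Conserve mass number: 232 = 89 + 140 + k, so k = 232 − 229 = 3.
Check atomic number: 90 = 35 + 55 + 0 = 90. ✓

3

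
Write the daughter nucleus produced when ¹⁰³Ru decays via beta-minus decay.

Rh-103

Beta-minus decay: mass number changes by +0, atomic number by +1.
A: 103 = 103; Z: 44 + 1 = 45.
Z = 45 is rhodium, so the daughter is ¹⁰³Rh.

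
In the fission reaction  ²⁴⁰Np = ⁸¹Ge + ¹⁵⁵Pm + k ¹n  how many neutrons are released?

Conserve mass number: 240 = 81 + 155 + k, so k = 240 − 236 = 4.
Check atomic number: 93 = 32 + 61 + 0 = 93. ✓

4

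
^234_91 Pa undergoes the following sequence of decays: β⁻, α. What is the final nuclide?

Start: (A, Z) = (234, 91).
After β⁻: (234, 92).
After α: (230, 90).
Z = 90 is thorium.

Th-230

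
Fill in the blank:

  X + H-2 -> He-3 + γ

proton

Conserve mass number: A + 2 = 3 + 0, so A = 1.
Conserve atomic number: Z + 1 = 2 + 0, so Z = 1.
A = 1 and Z = 1 is H-1 — a proton.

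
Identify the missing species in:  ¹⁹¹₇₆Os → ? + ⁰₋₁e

Conserve mass number: 191 = A + 0, so A = 191.
Conserve atomic number: 76 = Z − 1, so Z = 77.
Z = 77 is iridium, so the species is ¹⁹¹₇₇Ir.

Ir-191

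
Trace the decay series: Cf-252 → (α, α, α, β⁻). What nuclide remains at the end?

Np-240

Start: (A, Z) = (252, 98).
After α: (248, 96).
After α: (244, 94).
After α: (240, 92).
After β⁻: (240, 93).
Z = 93 is neptunium.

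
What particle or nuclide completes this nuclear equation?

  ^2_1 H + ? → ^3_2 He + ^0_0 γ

proton

Conserve mass number: 2 + A = 3 + 0, so A = 1.
Conserve atomic number: 1 + Z = 2 + 0, so Z = 1.
A = 1 and Z = 1 is ^1_1 H — a proton.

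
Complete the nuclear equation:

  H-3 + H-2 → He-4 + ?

neutron

Conserve mass number: 3 + 2 = 4 + A, so A = 1.
Conserve atomic number: 1 + 1 = 2 + Z, so Z = 0.
A = 1 and Z = 0 is n — a neutron.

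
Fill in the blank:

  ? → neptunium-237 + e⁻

Conserve mass number: A = 237 + 0, so A = 237.
Conserve atomic number: Z = 93 − 1, so Z = 92.
Z = 92 is uranium, so the species is uranium-237.

U-237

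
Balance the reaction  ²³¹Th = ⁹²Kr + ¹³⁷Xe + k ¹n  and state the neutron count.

Conserve mass number: 231 = 92 + 137 + k, so k = 231 − 229 = 2.
Check atomic number: 90 = 36 + 54 + 0 = 90. ✓

2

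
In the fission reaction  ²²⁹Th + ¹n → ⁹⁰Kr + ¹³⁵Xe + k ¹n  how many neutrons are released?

5

Conserve mass number: 230 = 90 + 135 + k, so k = 230 − 225 = 5.
Check atomic number: 90 = 36 + 54 + 0 = 90. ✓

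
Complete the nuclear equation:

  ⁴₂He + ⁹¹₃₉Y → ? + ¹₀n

Conserve mass number: 4 + 91 = A + 1, so A = 94.
Conserve atomic number: 2 + 39 = Z + 0, so Z = 41.
Z = 41 is niobium, so the species is ⁹⁴₄₁Nb.

Nb-94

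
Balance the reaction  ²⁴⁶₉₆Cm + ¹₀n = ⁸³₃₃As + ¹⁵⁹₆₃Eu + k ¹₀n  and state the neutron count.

Conserve mass number: 247 = 83 + 159 + k, so k = 247 − 242 = 5.
Check atomic number: 96 = 33 + 63 + 0 = 96. ✓

5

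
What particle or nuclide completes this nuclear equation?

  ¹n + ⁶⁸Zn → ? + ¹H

Conserve mass number: 1 + 68 = A + 1, so A = 68.
Conserve atomic number: 0 + 30 = Z + 1, so Z = 29.
Z = 29 is copper, so the species is ⁶⁸Cu.

Cu-68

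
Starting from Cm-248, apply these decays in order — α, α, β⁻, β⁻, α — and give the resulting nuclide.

Start: (A, Z) = (248, 96).
After α: (244, 94).
After α: (240, 92).
After β⁻: (240, 93).
After β⁻: (240, 94).
After α: (236, 92).
Z = 92 is uranium.

U-236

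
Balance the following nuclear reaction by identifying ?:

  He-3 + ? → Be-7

alpha particle

Conserve mass number: 3 + A = 7, so A = 4.
Conserve atomic number: 2 + Z = 4, so Z = 2.
A = 4 and Z = 2 is He-4 — an alpha particle.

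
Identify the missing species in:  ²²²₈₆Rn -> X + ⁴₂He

Conserve mass number: 222 = A + 4, so A = 218.
Conserve atomic number: 86 = Z + 2, so Z = 84.
Z = 84 is polonium, so the species is ²¹⁸₈₄Po.

Po-218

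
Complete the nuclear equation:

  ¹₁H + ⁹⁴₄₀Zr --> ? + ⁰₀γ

Nb-95

Conserve mass number: 1 + 94 = A + 0, so A = 95.
Conserve atomic number: 1 + 40 = Z + 0, so Z = 41.
Z = 41 is niobium, so the species is ⁹⁵₄₁Nb.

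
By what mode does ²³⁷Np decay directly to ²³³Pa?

alpha decay

ΔA = 233 − 237 = -4; ΔZ = 91 − 93 = -2.
A drops by 4 and Z drops by 2 — the signature of alpha emission.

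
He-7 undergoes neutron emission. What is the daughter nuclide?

Neutron emission: mass number changes by -1, atomic number by +0.
A: 7 − 1 = 6; Z: 2 = 2.
Z = 2 is helium, so the daughter is He-6.

He-6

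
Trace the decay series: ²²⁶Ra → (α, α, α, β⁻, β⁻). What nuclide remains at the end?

Po-214

Start: (A, Z) = (226, 88).
After α: (222, 86).
After α: (218, 84).
After α: (214, 82).
After β⁻: (214, 83).
After β⁻: (214, 84).
Z = 84 is polonium.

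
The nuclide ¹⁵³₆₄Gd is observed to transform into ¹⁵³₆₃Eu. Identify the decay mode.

ΔA = 153 − 153 = 0; ΔZ = 63 − 64 = -1.
A is unchanged and Z drops by 1 — a proton has become a neutron (β⁺ emission or electron capture).

beta-plus decay or electron capture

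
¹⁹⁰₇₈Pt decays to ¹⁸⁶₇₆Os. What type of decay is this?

ΔA = 186 − 190 = -4; ΔZ = 76 − 78 = -2.
A drops by 4 and Z drops by 2 — the signature of alpha emission.

alpha decay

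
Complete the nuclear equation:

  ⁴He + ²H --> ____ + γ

Li-6

Conserve mass number: 4 + 2 = A + 0, so A = 6.
Conserve atomic number: 2 + 1 = Z + 0, so Z = 3.
Z = 3 is lithium, so the species is ⁶Li.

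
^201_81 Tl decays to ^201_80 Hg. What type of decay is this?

ΔA = 201 − 201 = 0; ΔZ = 80 − 81 = -1.
A is unchanged and Z drops by 1 — a proton has become a neutron (β⁺ emission or electron capture).

beta-plus decay or electron capture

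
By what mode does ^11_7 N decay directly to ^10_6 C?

proton emission

ΔA = 10 − 11 = -1; ΔZ = 6 − 7 = -1.
A drops by 1 and Z drops by 1 — a proton was emitted.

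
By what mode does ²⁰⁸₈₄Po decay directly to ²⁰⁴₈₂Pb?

alpha decay

ΔA = 204 − 208 = -4; ΔZ = 82 − 84 = -2.
A drops by 4 and Z drops by 2 — the signature of alpha emission.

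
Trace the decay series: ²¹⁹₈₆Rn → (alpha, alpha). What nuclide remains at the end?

Start: (A, Z) = (219, 86).
After α: (215, 84).
After α: (211, 82).
Z = 82 is lead.

Pb-211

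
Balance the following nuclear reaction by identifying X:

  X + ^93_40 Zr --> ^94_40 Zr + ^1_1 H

deuteron

Conserve mass number: A + 93 = 94 + 1, so A = 2.
Conserve atomic number: Z + 40 = 40 + 1, so Z = 1.
A = 2 and Z = 1 is ^2_1 H — a deuteron.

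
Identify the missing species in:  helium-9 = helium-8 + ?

neutron

Conserve mass number: 9 = 8 + A, so A = 1.
Conserve atomic number: 2 = 2 + Z, so Z = 0.
A = 1 and Z = 0 is neutron — a neutron.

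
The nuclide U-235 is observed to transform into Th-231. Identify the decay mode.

ΔA = 231 − 235 = -4; ΔZ = 90 − 92 = -2.
A drops by 4 and Z drops by 2 — the signature of alpha emission.

alpha decay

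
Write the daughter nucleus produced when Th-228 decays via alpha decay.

Ra-224

Alpha decay: mass number changes by -4, atomic number by -2.
A: 228 − 4 = 224; Z: 90 − 2 = 88.
Z = 88 is radium, so the daughter is Ra-224.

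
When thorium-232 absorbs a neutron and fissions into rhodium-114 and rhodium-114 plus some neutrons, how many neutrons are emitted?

5

Conserve mass number: 233 = 114 + 114 + k, so k = 233 − 228 = 5.
Check atomic number: 90 = 45 + 45 + 0 = 90. ✓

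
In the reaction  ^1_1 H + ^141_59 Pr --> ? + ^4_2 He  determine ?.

Conserve mass number: 1 + 141 = A + 4, so A = 138.
Conserve atomic number: 1 + 59 = Z + 2, so Z = 58.
Z = 58 is cerium, so the species is ^138_58 Ce.

Ce-138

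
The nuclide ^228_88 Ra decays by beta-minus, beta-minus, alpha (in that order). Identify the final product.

Ra-224

Start: (A, Z) = (228, 88).
After β⁻: (228, 89).
After β⁻: (228, 90).
After α: (224, 88).
Z = 88 is radium.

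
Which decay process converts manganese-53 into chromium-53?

beta-plus decay or electron capture

ΔA = 53 − 53 = 0; ΔZ = 24 − 25 = -1.
A is unchanged and Z drops by 1 — a proton has become a neutron (β⁺ emission or electron capture).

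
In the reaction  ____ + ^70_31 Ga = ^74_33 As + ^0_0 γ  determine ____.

Conserve mass number: A + 70 = 74 + 0, so A = 4.
Conserve atomic number: Z + 31 = 33 + 0, so Z = 2.
A = 4 and Z = 2 is ^4_2 He — an alpha particle.

alpha particle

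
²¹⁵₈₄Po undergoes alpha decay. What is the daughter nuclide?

Pb-211

Alpha decay: mass number changes by -4, atomic number by -2.
A: 215 − 4 = 211; Z: 84 − 2 = 82.
Z = 82 is lead, so the daughter is ²¹¹₈₂Pb.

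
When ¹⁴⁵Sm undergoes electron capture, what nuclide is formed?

Electron capture: mass number changes by +0, atomic number by -1.
A: 145 = 145; Z: 62 − 1 = 61.
Z = 61 is promethium, so the daughter is ¹⁴⁵Pm.

Pm-145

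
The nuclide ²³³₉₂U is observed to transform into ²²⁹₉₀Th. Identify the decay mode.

ΔA = 229 − 233 = -4; ΔZ = 90 − 92 = -2.
A drops by 4 and Z drops by 2 — the signature of alpha emission.

alpha decay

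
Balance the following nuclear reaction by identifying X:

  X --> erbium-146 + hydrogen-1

Conserve mass number: A = 146 + 1, so A = 147.
Conserve atomic number: Z = 68 + 1, so Z = 69.
Z = 69 is thulium, so the species is thulium-147.

Tm-147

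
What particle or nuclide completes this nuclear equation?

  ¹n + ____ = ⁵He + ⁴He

Be-8

Conserve mass number: 1 + A = 5 + 4, so A = 8.
Conserve atomic number: 0 + Z = 2 + 2, so Z = 4.
Z = 4 is beryllium, so the species is ⁸Be.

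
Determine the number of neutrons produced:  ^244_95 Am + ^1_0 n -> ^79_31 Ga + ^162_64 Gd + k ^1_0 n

Conserve mass number: 245 = 79 + 162 + k, so k = 245 − 241 = 4.
Check atomic number: 95 = 31 + 64 + 0 = 95. ✓

4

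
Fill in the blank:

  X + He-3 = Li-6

triton

Conserve mass number: A + 3 = 6, so A = 3.
Conserve atomic number: Z + 2 = 3, so Z = 1.
A = 3 and Z = 1 is H-3 — a triton.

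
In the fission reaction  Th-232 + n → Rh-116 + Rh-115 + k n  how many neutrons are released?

2

Conserve mass number: 233 = 116 + 115 + k, so k = 233 − 231 = 2.
Check atomic number: 90 = 45 + 45 + 0 = 90. ✓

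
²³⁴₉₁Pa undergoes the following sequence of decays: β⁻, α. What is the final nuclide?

Start: (A, Z) = (234, 91).
After β⁻: (234, 92).
After α: (230, 90).
Z = 90 is thorium.

Th-230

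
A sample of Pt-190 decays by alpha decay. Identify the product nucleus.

Alpha decay: mass number changes by -4, atomic number by -2.
A: 190 − 4 = 186; Z: 78 − 2 = 76.
Z = 76 is osmium, so the daughter is Os-186.

Os-186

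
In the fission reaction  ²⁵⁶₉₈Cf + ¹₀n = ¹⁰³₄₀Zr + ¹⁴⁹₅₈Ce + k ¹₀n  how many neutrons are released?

5

Conserve mass number: 257 = 103 + 149 + k, so k = 257 − 252 = 5.
Check atomic number: 98 = 40 + 58 + 0 = 98. ✓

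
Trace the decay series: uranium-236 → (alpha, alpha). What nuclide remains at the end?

Start: (A, Z) = (236, 92).
After α: (232, 90).
After α: (228, 88).
Z = 88 is radium.

Ra-228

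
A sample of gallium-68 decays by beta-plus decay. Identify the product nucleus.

Zn-68

Beta-plus decay: mass number changes by +0, atomic number by -1.
A: 68 = 68; Z: 31 − 1 = 30.
Z = 30 is zinc, so the daughter is zinc-68.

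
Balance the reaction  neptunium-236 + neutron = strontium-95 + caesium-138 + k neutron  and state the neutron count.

Conserve mass number: 237 = 95 + 138 + k, so k = 237 − 233 = 4.
Check atomic number: 93 = 38 + 55 + 0 = 93. ✓

4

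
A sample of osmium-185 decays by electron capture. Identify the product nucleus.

Electron capture: mass number changes by +0, atomic number by -1.
A: 185 = 185; Z: 76 − 1 = 75.
Z = 75 is rhenium, so the daughter is rhenium-185.

Re-185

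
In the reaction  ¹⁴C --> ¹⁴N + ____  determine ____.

beta-minus particle

Conserve mass number: 14 = 14 + A, so A = 0.
Conserve atomic number: 6 = 7 + Z, so Z = -1.
A = 0 and Z = -1 is e⁻ — a beta-minus particle.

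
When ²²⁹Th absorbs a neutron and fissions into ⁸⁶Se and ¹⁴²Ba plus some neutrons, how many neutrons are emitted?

2

Conserve mass number: 230 = 86 + 142 + k, so k = 230 − 228 = 2.
Check atomic number: 90 = 34 + 56 + 0 = 90. ✓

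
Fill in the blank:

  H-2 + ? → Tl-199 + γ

Conserve mass number: 2 + A = 199 + 0, so A = 197.
Conserve atomic number: 1 + Z = 81 + 0, so Z = 80.
Z = 80 is mercury, so the species is Hg-197.

Hg-197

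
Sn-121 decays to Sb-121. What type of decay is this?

beta-minus decay

ΔA = 121 − 121 = 0; ΔZ = 51 − 50 = +1.
A is unchanged and Z rises by 1 — a neutron has become a proton (β⁻ decay).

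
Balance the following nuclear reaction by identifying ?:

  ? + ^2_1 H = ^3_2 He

proton

Conserve mass number: A + 2 = 3, so A = 1.
Conserve atomic number: Z + 1 = 2, so Z = 1.
A = 1 and Z = 1 is ^1_1 H — a proton.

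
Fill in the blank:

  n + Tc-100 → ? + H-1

Mo-100

Conserve mass number: 1 + 100 = A + 1, so A = 100.
Conserve atomic number: 0 + 43 = Z + 1, so Z = 42.
Z = 42 is molybdenum, so the species is Mo-100.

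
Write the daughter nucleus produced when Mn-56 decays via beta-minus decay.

Fe-56

Beta-minus decay: mass number changes by +0, atomic number by +1.
A: 56 = 56; Z: 25 + 1 = 26.
Z = 26 is iron, so the daughter is Fe-56.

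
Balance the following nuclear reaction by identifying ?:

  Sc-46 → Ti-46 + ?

beta-minus particle

Conserve mass number: 46 = 46 + A, so A = 0.
Conserve atomic number: 21 = 22 + Z, so Z = -1.
A = 0 and Z = -1 is e⁻ — a beta-minus particle.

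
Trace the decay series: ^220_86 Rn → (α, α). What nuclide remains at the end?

Pb-212

Start: (A, Z) = (220, 86).
After α: (216, 84).
After α: (212, 82).
Z = 82 is lead.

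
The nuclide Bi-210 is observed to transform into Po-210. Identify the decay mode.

ΔA = 210 − 210 = 0; ΔZ = 84 − 83 = +1.
A is unchanged and Z rises by 1 — a neutron has become a proton (β⁻ decay).

beta-minus decay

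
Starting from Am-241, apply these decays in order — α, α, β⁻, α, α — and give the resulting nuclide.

Start: (A, Z) = (241, 95).
After α: (237, 93).
After α: (233, 91).
After β⁻: (233, 92).
After α: (229, 90).
After α: (225, 88).
Z = 88 is radium.

Ra-225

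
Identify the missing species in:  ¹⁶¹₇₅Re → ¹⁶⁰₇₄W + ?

Conserve mass number: 161 = 160 + A, so A = 1.
Conserve atomic number: 75 = 74 + Z, so Z = 1.
A = 1 and Z = 1 is ¹₁H — a proton.

proton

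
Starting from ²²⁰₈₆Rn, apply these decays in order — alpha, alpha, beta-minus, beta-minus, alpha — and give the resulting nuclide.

Pb-208

Start: (A, Z) = (220, 86).
After α: (216, 84).
After α: (212, 82).
After β⁻: (212, 83).
After β⁻: (212, 84).
After α: (208, 82).
Z = 82 is lead.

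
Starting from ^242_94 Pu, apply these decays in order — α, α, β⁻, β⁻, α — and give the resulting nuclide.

Start: (A, Z) = (242, 94).
After α: (238, 92).
After α: (234, 90).
After β⁻: (234, 91).
After β⁻: (234, 92).
After α: (230, 90).
Z = 90 is thorium.

Th-230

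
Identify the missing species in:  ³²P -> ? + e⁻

S-32

Conserve mass number: 32 = A + 0, so A = 32.
Conserve atomic number: 15 = Z − 1, so Z = 16.
Z = 16 is sulfur, so the species is ³²S.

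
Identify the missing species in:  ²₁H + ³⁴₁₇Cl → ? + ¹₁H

Cl-35

Conserve mass number: 2 + 34 = A + 1, so A = 35.
Conserve atomic number: 1 + 17 = Z + 1, so Z = 17.
Z = 17 is chlorine, so the species is ³⁵₁₇Cl.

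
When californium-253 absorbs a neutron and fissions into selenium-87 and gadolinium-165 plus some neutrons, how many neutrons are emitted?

2

Conserve mass number: 254 = 87 + 165 + k, so k = 254 − 252 = 2.
Check atomic number: 98 = 34 + 64 + 0 = 98. ✓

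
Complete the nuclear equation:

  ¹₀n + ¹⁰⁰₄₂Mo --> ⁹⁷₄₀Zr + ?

Conserve mass number: 1 + 100 = 97 + A, so A = 4.
Conserve atomic number: 0 + 42 = 40 + Z, so Z = 2.
A = 4 and Z = 2 is ⁴₂He — an alpha particle.

alpha particle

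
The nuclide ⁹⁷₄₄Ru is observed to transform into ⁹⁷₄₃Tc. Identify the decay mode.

beta-plus decay or electron capture

ΔA = 97 − 97 = 0; ΔZ = 43 − 44 = -1.
A is unchanged and Z drops by 1 — a proton has become a neutron (β⁺ emission or electron capture).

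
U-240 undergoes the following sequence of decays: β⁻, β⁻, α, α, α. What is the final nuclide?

Start: (A, Z) = (240, 92).
After β⁻: (240, 93).
After β⁻: (240, 94).
After α: (236, 92).
After α: (232, 90).
After α: (228, 88).
Z = 88 is radium.

Ra-228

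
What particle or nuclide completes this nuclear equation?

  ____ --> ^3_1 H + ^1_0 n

H-4

Conserve mass number: A = 3 + 1, so A = 4.
Conserve atomic number: Z = 1 + 0, so Z = 1.
Z = 1 is hydrogen, so the species is ^4_1 H.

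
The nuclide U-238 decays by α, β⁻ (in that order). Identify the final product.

Pa-234

Start: (A, Z) = (238, 92).
After α: (234, 90).
After β⁻: (234, 91).
Z = 91 is protactinium.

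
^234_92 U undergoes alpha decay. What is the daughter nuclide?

Th-230

Alpha decay: mass number changes by -4, atomic number by -2.
A: 234 − 4 = 230; Z: 92 − 2 = 90.
Z = 90 is thorium, so the daughter is ^230_90 Th.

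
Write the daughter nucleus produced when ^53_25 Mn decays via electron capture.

Cr-53

Electron capture: mass number changes by +0, atomic number by -1.
A: 53 = 53; Z: 25 − 1 = 24.
Z = 24 is chromium, so the daughter is ^53_24 Cr.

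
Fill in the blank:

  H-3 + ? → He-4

proton

Conserve mass number: 3 + A = 4, so A = 1.
Conserve atomic number: 1 + Z = 2, so Z = 1.
A = 1 and Z = 1 is H-1 — a proton.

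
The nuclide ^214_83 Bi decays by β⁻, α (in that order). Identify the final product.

Start: (A, Z) = (214, 83).
After β⁻: (214, 84).
After α: (210, 82).
Z = 82 is lead.

Pb-210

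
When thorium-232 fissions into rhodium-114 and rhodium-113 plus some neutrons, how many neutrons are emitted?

Conserve mass number: 232 = 114 + 113 + k, so k = 232 − 227 = 5.
Check atomic number: 90 = 45 + 45 + 0 = 90. ✓

5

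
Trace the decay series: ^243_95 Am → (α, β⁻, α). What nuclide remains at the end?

U-235

Start: (A, Z) = (243, 95).
After α: (239, 93).
After β⁻: (239, 94).
After α: (235, 92).
Z = 92 is uranium.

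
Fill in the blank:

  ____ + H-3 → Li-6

Conserve mass number: A + 3 = 6, so A = 3.
Conserve atomic number: Z + 1 = 3, so Z = 2.
Z = 2 is helium, so the species is He-3.

He-3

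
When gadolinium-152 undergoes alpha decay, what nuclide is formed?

Alpha decay: mass number changes by -4, atomic number by -2.
A: 152 − 4 = 148; Z: 64 − 2 = 62.
Z = 62 is samarium, so the daughter is samarium-148.

Sm-148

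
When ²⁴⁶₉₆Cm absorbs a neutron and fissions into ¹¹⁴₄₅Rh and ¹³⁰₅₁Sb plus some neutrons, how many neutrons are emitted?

Conserve mass number: 247 = 114 + 130 + k, so k = 247 − 244 = 3.
Check atomic number: 96 = 45 + 51 + 0 = 96. ✓

3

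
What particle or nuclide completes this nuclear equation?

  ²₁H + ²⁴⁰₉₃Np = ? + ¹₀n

Pu-241

Conserve mass number: 2 + 240 = A + 1, so A = 241.
Conserve atomic number: 1 + 93 = Z + 0, so Z = 94.
Z = 94 is plutonium, so the species is ²⁴¹₉₄Pu.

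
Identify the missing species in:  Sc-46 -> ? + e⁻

Ti-46

Conserve mass number: 46 = A + 0, so A = 46.
Conserve atomic number: 21 = Z − 1, so Z = 22.
Z = 22 is titanium, so the species is Ti-46.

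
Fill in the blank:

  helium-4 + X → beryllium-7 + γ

Conserve mass number: 4 + A = 7 + 0, so A = 3.
Conserve atomic number: 2 + Z = 4 + 0, so Z = 2.
Z = 2 is helium, so the species is helium-3.

He-3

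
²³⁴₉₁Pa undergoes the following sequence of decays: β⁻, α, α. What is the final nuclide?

Start: (A, Z) = (234, 91).
After β⁻: (234, 92).
After α: (230, 90).
After α: (226, 88).
Z = 88 is radium.

Ra-226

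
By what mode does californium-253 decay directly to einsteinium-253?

beta-minus decay

ΔA = 253 − 253 = 0; ΔZ = 99 − 98 = +1.
A is unchanged and Z rises by 1 — a neutron has become a proton (β⁻ decay).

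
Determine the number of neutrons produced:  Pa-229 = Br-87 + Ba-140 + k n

2

Conserve mass number: 229 = 87 + 140 + k, so k = 229 − 227 = 2.
Check atomic number: 91 = 35 + 56 + 0 = 91. ✓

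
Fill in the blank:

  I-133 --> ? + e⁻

Xe-133

Conserve mass number: 133 = A + 0, so A = 133.
Conserve atomic number: 53 = Z − 1, so Z = 54.
Z = 54 is xenon, so the species is Xe-133.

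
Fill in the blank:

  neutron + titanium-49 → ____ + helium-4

Ca-46

Conserve mass number: 1 + 49 = A + 4, so A = 46.
Conserve atomic number: 0 + 22 = Z + 2, so Z = 20.
Z = 20 is calcium, so the species is calcium-46.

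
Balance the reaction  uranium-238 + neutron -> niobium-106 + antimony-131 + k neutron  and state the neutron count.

Conserve mass number: 239 = 106 + 131 + k, so k = 239 − 237 = 2.
Check atomic number: 92 = 41 + 51 + 0 = 92. ✓

2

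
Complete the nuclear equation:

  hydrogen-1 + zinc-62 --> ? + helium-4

Cu-59

Conserve mass number: 1 + 62 = A + 4, so A = 59.
Conserve atomic number: 1 + 30 = Z + 2, so Z = 29.
Z = 29 is copper, so the species is copper-59.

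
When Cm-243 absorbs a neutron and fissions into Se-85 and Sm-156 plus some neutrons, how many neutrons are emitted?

Conserve mass number: 244 = 85 + 156 + k, so k = 244 − 241 = 3.
Check atomic number: 96 = 34 + 62 + 0 = 96. ✓

3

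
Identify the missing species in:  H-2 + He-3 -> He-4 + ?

proton

Conserve mass number: 2 + 3 = 4 + A, so A = 1.
Conserve atomic number: 1 + 2 = 2 + Z, so Z = 1.
A = 1 and Z = 1 is H-1 — a proton.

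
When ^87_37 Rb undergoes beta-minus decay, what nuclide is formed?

Sr-87

Beta-minus decay: mass number changes by +0, atomic number by +1.
A: 87 = 87; Z: 37 + 1 = 38.
Z = 38 is strontium, so the daughter is ^87_38 Sr.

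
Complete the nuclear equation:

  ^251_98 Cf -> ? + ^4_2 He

Conserve mass number: 251 = A + 4, so A = 247.
Conserve atomic number: 98 = Z + 2, so Z = 96.
Z = 96 is curium, so the species is ^247_96 Cm.

Cm-247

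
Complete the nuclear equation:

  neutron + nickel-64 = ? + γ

Conserve mass number: 1 + 64 = A + 0, so A = 65.
Conserve atomic number: 0 + 28 = Z + 0, so Z = 28.
Z = 28 is nickel, so the species is nickel-65.

Ni-65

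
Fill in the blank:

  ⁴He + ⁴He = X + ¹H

Li-7

Conserve mass number: 4 + 4 = A + 1, so A = 7.
Conserve atomic number: 2 + 2 = Z + 1, so Z = 3.
Z = 3 is lithium, so the species is ⁷Li.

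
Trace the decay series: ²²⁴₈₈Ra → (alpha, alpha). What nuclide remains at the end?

Po-216

Start: (A, Z) = (224, 88).
After α: (220, 86).
After α: (216, 84).
Z = 84 is polonium.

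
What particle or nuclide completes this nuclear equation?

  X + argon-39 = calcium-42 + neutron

alpha particle

Conserve mass number: A + 39 = 42 + 1, so A = 4.
Conserve atomic number: Z + 18 = 20 + 0, so Z = 2.
A = 4 and Z = 2 is helium-4 — an alpha particle.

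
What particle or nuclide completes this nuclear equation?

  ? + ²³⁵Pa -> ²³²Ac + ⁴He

Conserve mass number: A + 235 = 232 + 4, so A = 1.
Conserve atomic number: Z + 91 = 89 + 2, so Z = 0.
A = 1 and Z = 0 is ¹n — a neutron.

neutron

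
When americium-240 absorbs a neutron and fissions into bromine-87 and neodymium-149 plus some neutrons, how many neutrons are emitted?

Conserve mass number: 241 = 87 + 149 + k, so k = 241 − 236 = 5.
Check atomic number: 95 = 35 + 60 + 0 = 95. ✓

5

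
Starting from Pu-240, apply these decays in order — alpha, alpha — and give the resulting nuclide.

Start: (A, Z) = (240, 94).
After α: (236, 92).
After α: (232, 90).
Z = 90 is thorium.

Th-232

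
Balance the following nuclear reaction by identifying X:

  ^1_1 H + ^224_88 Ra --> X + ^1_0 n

Conserve mass number: 1 + 224 = A + 1, so A = 224.
Conserve atomic number: 1 + 88 = Z + 0, so Z = 89.
Z = 89 is actinium, so the species is ^224_89 Ac.

Ac-224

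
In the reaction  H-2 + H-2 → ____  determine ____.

Conserve mass number: 2 + 2 = A, so A = 4.
Conserve atomic number: 1 + 1 = Z, so Z = 2.
A = 4 and Z = 2 is He-4 — an alpha particle.

He-4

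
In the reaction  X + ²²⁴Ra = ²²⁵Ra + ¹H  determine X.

deuteron

Conserve mass number: A + 224 = 225 + 1, so A = 2.
Conserve atomic number: Z + 88 = 88 + 1, so Z = 1.
A = 2 and Z = 1 is ²H — a deuteron.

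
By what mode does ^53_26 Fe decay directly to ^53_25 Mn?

ΔA = 53 − 53 = 0; ΔZ = 25 − 26 = -1.
A is unchanged and Z drops by 1 — a proton has become a neutron (β⁺ emission or electron capture).

beta-plus decay or electron capture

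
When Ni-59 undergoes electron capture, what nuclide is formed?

Co-59

Electron capture: mass number changes by +0, atomic number by -1.
A: 59 = 59; Z: 28 − 1 = 27.
Z = 27 is cobalt, so the daughter is Co-59.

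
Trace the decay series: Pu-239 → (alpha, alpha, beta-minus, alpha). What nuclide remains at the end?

Ac-227

Start: (A, Z) = (239, 94).
After α: (235, 92).
After α: (231, 90).
After β⁻: (231, 91).
After α: (227, 89).
Z = 89 is actinium.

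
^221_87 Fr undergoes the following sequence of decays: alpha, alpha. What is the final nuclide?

Start: (A, Z) = (221, 87).
After α: (217, 85).
After α: (213, 83).
Z = 83 is bismuth.

Bi-213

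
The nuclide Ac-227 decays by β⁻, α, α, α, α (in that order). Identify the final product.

Pb-211

Start: (A, Z) = (227, 89).
After β⁻: (227, 90).
After α: (223, 88).
After α: (219, 86).
After α: (215, 84).
After α: (211, 82).
Z = 82 is lead.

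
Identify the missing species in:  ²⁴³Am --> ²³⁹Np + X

Conserve mass number: 243 = 239 + A, so A = 4.
Conserve atomic number: 95 = 93 + Z, so Z = 2.
A = 4 and Z = 2 is ⁴He — an alpha particle.

alpha particle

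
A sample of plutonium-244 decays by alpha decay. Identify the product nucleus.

U-240

Alpha decay: mass number changes by -4, atomic number by -2.
A: 244 − 4 = 240; Z: 94 − 2 = 92.
Z = 92 is uranium, so the daughter is uranium-240.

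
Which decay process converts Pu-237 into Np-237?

ΔA = 237 − 237 = 0; ΔZ = 93 − 94 = -1.
A is unchanged and Z drops by 1 — a proton has become a neutron (β⁺ emission or electron capture).

beta-plus decay or electron capture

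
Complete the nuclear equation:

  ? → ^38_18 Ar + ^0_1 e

Conserve mass number: A = 38 + 0, so A = 38.
Conserve atomic number: Z = 18 + 1, so Z = 19.
Z = 19 is potassium, so the species is ^38_19 K.

K-38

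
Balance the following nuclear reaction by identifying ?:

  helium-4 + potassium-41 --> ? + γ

Conserve mass number: 4 + 41 = A + 0, so A = 45.
Conserve atomic number: 2 + 19 = Z + 0, so Z = 21.
Z = 21 is scandium, so the species is scandium-45.

Sc-45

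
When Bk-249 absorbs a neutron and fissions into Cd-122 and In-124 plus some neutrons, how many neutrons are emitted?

4

Conserve mass number: 250 = 122 + 124 + k, so k = 250 − 246 = 4.
Check atomic number: 97 = 48 + 49 + 0 = 97. ✓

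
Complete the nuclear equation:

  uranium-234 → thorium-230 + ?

Conserve mass number: 234 = 230 + A, so A = 4.
Conserve atomic number: 92 = 90 + Z, so Z = 2.
A = 4 and Z = 2 is helium-4 — an alpha particle.

alpha particle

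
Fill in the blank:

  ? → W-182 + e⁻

Conserve mass number: A = 182 + 0, so A = 182.
Conserve atomic number: Z = 74 − 1, so Z = 73.
Z = 73 is tantalum, so the species is Ta-182.

Ta-182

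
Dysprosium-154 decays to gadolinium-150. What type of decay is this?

ΔA = 150 − 154 = -4; ΔZ = 64 − 66 = -2.
A drops by 4 and Z drops by 2 — the signature of alpha emission.

alpha decay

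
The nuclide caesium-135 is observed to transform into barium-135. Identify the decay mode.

beta-minus decay

ΔA = 135 − 135 = 0; ΔZ = 56 − 55 = +1.
A is unchanged and Z rises by 1 — a neutron has become a proton (β⁻ decay).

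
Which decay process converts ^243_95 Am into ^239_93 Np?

ΔA = 239 − 243 = -4; ΔZ = 93 − 95 = -2.
A drops by 4 and Z drops by 2 — the signature of alpha emission.

alpha decay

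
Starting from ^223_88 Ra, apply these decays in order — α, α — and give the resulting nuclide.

Start: (A, Z) = (223, 88).
After α: (219, 86).
After α: (215, 84).
Z = 84 is polonium.

Po-215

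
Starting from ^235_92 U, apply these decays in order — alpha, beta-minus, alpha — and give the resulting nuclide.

Ac-227

Start: (A, Z) = (235, 92).
After α: (231, 90).
After β⁻: (231, 91).
After α: (227, 89).
Z = 89 is actinium.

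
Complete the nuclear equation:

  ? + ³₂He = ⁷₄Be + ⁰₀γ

Conserve mass number: A + 3 = 7 + 0, so A = 4.
Conserve atomic number: Z + 2 = 4 + 0, so Z = 2.
A = 4 and Z = 2 is ⁴₂He — an alpha particle.

alpha particle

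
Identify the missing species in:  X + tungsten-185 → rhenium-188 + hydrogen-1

alpha particle

Conserve mass number: A + 185 = 188 + 1, so A = 4.
Conserve atomic number: Z + 74 = 75 + 1, so Z = 2.
A = 4 and Z = 2 is helium-4 — an alpha particle.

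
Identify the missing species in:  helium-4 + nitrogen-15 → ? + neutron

Conserve mass number: 4 + 15 = A + 1, so A = 18.
Conserve atomic number: 2 + 7 = Z + 0, so Z = 9.
Z = 9 is fluorine, so the species is fluorine-18.

F-18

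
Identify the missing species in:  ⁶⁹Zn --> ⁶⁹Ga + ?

beta-minus particle

Conserve mass number: 69 = 69 + A, so A = 0.
Conserve atomic number: 30 = 31 + Z, so Z = -1.
A = 0 and Z = -1 is e⁻ — a beta-minus particle.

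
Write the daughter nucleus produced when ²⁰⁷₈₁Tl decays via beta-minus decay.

Pb-207

Beta-minus decay: mass number changes by +0, atomic number by +1.
A: 207 = 207; Z: 81 + 1 = 82.
Z = 82 is lead, so the daughter is ²⁰⁷₈₂Pb.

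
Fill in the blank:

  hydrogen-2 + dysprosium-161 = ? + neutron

Ho-162

Conserve mass number: 2 + 161 = A + 1, so A = 162.
Conserve atomic number: 1 + 66 = Z + 0, so Z = 67.
Z = 67 is holmium, so the species is holmium-162.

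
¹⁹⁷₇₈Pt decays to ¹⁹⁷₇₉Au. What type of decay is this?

ΔA = 197 − 197 = 0; ΔZ = 79 − 78 = +1.
A is unchanged and Z rises by 1 — a neutron has become a proton (β⁻ decay).

beta-minus decay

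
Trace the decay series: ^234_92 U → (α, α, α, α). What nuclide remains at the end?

Start: (A, Z) = (234, 92).
After α: (230, 90).
After α: (226, 88).
After α: (222, 86).
After α: (218, 84).
Z = 84 is polonium.

Po-218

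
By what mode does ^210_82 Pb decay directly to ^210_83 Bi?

ΔA = 210 − 210 = 0; ΔZ = 83 − 82 = +1.
A is unchanged and Z rises by 1 — a neutron has become a proton (β⁻ decay).

beta-minus decay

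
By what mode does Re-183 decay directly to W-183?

ΔA = 183 − 183 = 0; ΔZ = 74 − 75 = -1.
A is unchanged and Z drops by 1 — a proton has become a neutron (β⁺ emission or electron capture).

beta-plus decay or electron capture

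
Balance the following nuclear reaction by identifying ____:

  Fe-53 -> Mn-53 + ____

positron

Conserve mass number: 53 = 53 + A, so A = 0.
Conserve atomic number: 26 = 25 + Z, so Z = 1.
A = 0 and Z = 1 is e⁺ — a positron.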